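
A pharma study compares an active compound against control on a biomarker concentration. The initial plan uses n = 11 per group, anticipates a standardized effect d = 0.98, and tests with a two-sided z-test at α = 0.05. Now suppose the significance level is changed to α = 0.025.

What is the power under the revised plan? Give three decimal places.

Power ≈ 0.523

δ = d·√(n/2) = 0.98 × √(11/2) = 2.2983 (unchanged). New critical value: z_{0.0125} = 2.241.
Revised power = Φ(δ − 2.241) + Φ(−δ − 2.241) = Φ(0.057) + Φ(-4.540) = 0.5227 + 0.0000 = 0.5227.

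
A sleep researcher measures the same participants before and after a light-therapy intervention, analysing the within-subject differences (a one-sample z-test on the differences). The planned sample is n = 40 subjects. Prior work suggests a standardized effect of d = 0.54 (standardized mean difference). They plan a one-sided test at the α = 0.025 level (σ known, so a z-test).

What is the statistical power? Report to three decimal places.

Noncentrality parameter: δ = d·√n = 0.54 × √40 = 3.4153
One-sided α = 0.025 → critical value z_{0.025} = 1.960.
Power = Φ(δ − 1.960) = Φ(1.455) = 0.9272.

Power ≈ 0.927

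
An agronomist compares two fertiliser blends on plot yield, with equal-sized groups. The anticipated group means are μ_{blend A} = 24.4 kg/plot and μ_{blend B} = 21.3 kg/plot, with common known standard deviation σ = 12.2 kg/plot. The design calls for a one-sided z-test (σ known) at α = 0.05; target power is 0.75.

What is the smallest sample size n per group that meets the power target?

Standardized effect: d = |μ_{blend A} − μ_{blend B}| / σ = |24.4 − 21.3| / 12.2 = 0.2541
For power 0.75 need Φ(δ − z_{0.05}) = 0.75, so δ = z_{0.05} + z_{0.25} = 1.645 + 0.674 = 2.319.
δ = d·√(n/2) ⇒ n = 2(δ/d)² = 2 × (2.319 / 0.2541)² = 166.63.
Round up to the next whole unit.

n = 167 per group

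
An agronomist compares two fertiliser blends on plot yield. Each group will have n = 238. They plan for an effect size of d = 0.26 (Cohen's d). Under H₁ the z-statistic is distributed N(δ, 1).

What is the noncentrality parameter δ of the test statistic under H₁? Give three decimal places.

δ ≈ 2.836

The noncentrality parameter scales effect size by the design's sample-size factor: δ = d·√(n/2) = 0.26 × √(238/2) = 2.8363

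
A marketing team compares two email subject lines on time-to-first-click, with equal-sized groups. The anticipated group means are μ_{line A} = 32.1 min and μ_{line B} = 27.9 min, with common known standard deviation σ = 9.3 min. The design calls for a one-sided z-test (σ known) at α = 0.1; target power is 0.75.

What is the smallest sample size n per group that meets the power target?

n = 38 per group

Standardized effect: d = |μ_{line A} − μ_{line B}| / σ = |32.1 − 27.9| / 9.3 = 0.4516
Set Φ(δ − 1.282) = 0.75; then δ − 1.282 = Φ⁻¹(0.75) = 0.674, giving δ = 1.956.
δ = d·√(n/2) ⇒ n = 2(δ/d)² = 2 × (1.956 / 0.4516)² = 37.52.
Round up to the next whole unit.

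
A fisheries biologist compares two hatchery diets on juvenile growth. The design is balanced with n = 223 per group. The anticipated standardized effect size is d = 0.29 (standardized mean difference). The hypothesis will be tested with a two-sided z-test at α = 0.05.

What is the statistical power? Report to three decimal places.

Power ≈ 0.865

Noncentrality parameter: δ = d·√(n/2) = 0.29 × √(223/2) = 3.0622
Critical value for a two-sided test at α = 0.05: z_{α/2} = 1.960.
Power = Φ(δ − 1.960) + Φ(−δ − 1.960) = Φ(1.102) + Φ(-5.022) = 0.8648 + 0.0000 = 0.8648.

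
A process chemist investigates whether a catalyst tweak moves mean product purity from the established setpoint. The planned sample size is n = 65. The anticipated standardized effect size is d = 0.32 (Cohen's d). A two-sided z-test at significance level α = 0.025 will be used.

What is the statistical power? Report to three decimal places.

Power ≈ 0.633

Noncentrality parameter: δ = d·√n = 0.32 × √65 = 2.5799
Critical value for a two-sided test at α = 0.025: z_{α/2} = 2.241.
Power = Φ(δ − 2.241) + Φ(−δ − 2.241) = Φ(0.339) + Φ(-4.821) = 0.6325 + 0.0000 = 0.6325.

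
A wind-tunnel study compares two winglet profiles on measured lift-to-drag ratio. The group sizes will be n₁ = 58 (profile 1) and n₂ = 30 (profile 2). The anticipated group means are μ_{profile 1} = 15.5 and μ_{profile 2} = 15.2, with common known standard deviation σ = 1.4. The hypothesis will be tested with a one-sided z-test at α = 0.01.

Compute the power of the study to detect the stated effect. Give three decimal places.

Standardized effect: d = |μ_{profile 1} − μ_{profile 2}| / σ = |15.5 − 15.2| / 1.4 = 0.2143
Noncentrality parameter: δ = d / √(1/n₁ + 1/n₂) = 0.2143 / √(1/58 + 1/30) = 0.9529
Critical value for a one-sided test at α = 0.01: z_α = 2.326.
Power = Φ(δ − 2.326) = Φ(-1.373) = 0.0848.

Power ≈ 0.085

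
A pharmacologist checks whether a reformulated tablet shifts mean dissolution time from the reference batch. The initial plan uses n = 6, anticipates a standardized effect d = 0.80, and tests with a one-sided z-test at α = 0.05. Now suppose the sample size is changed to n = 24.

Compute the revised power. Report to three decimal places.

With n = 24: δ = d·√n = 0.80 × √24 = 3.9192. Critical value z_{0.05} = 1.645.
Revised power = P(Z > 1.645 − δ) = Φ(2.274) = 0.9885.

Power ≈ 0.989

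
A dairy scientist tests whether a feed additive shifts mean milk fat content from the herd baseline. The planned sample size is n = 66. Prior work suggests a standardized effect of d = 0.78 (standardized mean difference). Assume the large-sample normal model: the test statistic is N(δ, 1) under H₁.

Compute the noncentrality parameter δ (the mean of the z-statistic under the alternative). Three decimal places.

δ ≈ 6.337

δ = d·√n = 0.78 × √66 = 6.3367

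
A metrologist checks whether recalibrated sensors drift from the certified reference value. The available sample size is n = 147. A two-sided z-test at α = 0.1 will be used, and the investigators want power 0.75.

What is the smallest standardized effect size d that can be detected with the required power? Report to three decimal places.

Need Φ(δ − 1.645) = 0.75, so δ = 1.645 + 0.674 = 2.319.
(The second rejection-region term Φ(−δ − z_{α/2}) is negligible and dropped.)
δ = d·√n ⇒ d = δ/√n = 2.319/√147 = 0.1913.

d ≈ 0.191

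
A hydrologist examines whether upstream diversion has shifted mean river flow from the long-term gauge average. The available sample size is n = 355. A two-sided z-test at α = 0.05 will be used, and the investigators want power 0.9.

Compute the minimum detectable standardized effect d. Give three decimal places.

Required noncentrality: δ = z_{0.025} + z_{0.10} = 1.960 + 1.282 = 3.242.
(Lower-tail contribution to power is negligible for δ > 0.)
δ = d·√n ⇒ d = δ/√n = 3.242/√355 = 0.1720.

d ≈ 0.172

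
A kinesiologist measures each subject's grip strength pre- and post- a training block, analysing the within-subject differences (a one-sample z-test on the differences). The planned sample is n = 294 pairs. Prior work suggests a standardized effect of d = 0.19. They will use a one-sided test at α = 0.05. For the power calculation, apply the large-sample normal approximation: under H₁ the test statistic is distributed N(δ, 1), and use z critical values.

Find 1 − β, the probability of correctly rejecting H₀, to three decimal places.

Noncentrality parameter: δ = d·√n = 0.19 × √294 = 3.2578
One-sided α = 0.05 → critical value z_{0.05} = 1.645.
Power = Φ(δ − 1.645) = Φ(1.613) = 0.9466.

Power ≈ 0.947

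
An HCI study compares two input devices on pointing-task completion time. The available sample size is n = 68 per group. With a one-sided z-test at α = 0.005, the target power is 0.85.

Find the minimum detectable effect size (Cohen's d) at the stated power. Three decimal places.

Need Φ(δ − 2.576) = 0.85, so δ = 2.576 + 1.036 = 3.612.
δ = d·√(n/2) ⇒ d = δ/√(n/2) = 3.612/√(68/2) = 0.6195.

d ≈ 0.619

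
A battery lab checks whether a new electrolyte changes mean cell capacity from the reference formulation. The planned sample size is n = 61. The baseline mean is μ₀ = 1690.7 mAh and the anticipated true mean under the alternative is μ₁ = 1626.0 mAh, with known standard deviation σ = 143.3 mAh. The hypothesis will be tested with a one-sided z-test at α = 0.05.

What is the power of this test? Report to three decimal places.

Standardized effect: d = |μ₁ − μ₀| / σ = |1626.0 − 1690.7| / 143.3 = 0.4515
Noncentrality parameter: δ = d·√n = 0.4515 × √61 = 3.5263
One-sided α = 0.05 → critical value z_{0.05} = 1.645.
Power = Φ(δ − 1.645) = Φ(1.881) = 0.9700.

Power ≈ 0.970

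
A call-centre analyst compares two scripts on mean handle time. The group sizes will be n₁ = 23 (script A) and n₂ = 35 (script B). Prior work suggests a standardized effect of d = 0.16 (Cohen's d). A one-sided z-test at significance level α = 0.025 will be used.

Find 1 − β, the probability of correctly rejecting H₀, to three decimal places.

Power ≈ 0.086

Noncentrality parameter: λ = d / √(1/n₁ + 1/n₂) = 0.16 / √(1/23 + 1/35) = 0.5961
Critical value for a one-sided test at α = 0.025: z_α = 1.960.
Power = P(Z > 1.960 − λ) = Φ(-1.364) = 0.0863.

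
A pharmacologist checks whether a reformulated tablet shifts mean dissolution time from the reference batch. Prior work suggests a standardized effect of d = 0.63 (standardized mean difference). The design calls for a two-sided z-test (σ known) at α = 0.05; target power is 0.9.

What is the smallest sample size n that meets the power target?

Set Φ(δ − 1.960) = 0.9; then δ − 1.960 = Φ⁻¹(0.9) = 1.282, giving δ = 3.242.
(The Φ(−δ − z_{α/2}) term is vanishingly small for δ > 0 and is dropped in the standard sample-size formula.)
δ = d·√n ⇒ n = (δ/d)² = (3.242 / 0.63)² = 26.47.
Round up to the next whole unit.

n = 27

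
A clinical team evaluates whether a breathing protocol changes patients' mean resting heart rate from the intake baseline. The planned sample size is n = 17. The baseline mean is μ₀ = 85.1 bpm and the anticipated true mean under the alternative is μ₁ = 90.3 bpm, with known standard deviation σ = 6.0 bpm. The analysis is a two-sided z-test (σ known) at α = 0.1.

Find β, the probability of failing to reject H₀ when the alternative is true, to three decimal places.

β ≈ 0.027

Standardized effect: d = |μ₁ − μ₀| / σ = |90.3 − 85.1| / 6.0 = 0.8667
Noncentrality parameter: δ = d·√n = 0.8667 × √17 = 3.5734
Critical value for a two-sided test at α = 0.1: z_{α/2} = 1.645.
Power = Φ(δ − 1.645) + Φ(−δ − 1.645) = Φ(1.929) + Φ(-5.218) = 0.9731 + 0.0000 = 0.9731.
Type II error: β = 1 − power = 1 − 0.9731 = 0.0269.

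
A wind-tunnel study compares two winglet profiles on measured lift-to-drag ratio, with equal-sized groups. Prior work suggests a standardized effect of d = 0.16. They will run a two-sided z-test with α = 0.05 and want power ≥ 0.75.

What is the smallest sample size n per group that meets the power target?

n = 543 per group

Set Φ(δ − 1.960) = 0.75; then δ − 1.960 = Φ⁻¹(0.75) = 0.674, giving δ = 2.634.
(Ignoring the negligible lower-tail rejection probability gives the usual closed-form inversion.)
δ = d·√(n/2) ⇒ n = 2(δ/d)² = 2 × (2.634 / 0.16)² = 542.21.
Rounding up, n = 543 per group.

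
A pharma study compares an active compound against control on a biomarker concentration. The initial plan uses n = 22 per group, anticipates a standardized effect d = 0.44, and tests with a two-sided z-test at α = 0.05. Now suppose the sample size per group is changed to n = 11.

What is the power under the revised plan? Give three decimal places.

With n = 11 per group: δ = d·√(n/2) = 0.44 × √(11/2) = 1.0319. Critical value z_{0.025} = 1.960.
Revised power = Φ(δ − 1.960) + Φ(−δ − 1.960) = Φ(-0.928) + Φ(-2.992) = 0.1767 + 0.0014 = 0.1781.

Power ≈ 0.178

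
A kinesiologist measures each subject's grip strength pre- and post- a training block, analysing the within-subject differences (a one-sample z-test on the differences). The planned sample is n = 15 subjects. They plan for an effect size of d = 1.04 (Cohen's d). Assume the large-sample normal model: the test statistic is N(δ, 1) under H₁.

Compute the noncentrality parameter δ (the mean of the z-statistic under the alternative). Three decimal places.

δ = d·√n = 1.04 × √15 = 4.0279

δ ≈ 4.028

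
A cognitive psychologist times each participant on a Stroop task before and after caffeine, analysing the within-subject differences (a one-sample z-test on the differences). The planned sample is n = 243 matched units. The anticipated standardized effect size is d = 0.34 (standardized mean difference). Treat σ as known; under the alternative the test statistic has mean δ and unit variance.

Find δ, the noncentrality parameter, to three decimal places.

δ ≈ 5.300

The noncentrality parameter scales effect size by the design's sample-size factor: δ = d·√n = 0.34 × √243 = 5.3001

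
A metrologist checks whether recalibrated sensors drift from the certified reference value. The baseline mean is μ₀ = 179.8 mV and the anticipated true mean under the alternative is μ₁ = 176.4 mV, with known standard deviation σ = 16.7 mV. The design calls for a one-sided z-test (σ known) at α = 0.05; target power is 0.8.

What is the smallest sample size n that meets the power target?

n = 150

Standardized effect: d = |μ₁ − μ₀| / σ = |176.4 − 179.8| / 16.7 = 0.2036
Set Φ(δ − 1.645) = 0.8; then δ − 1.645 = Φ⁻¹(0.8) = 0.842, giving δ = 2.486.
δ = d·√n ⇒ n = (δ/d)² = (2.486 / 0.2036)² = 149.16.
Rounding up, n = 150.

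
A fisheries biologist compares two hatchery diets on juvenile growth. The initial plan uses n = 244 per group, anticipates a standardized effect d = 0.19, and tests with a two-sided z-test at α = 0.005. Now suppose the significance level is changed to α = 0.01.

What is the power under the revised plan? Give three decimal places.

δ = d·√(n/2) = 0.19 × √(244/2) = 2.0986 (unchanged). New critical value: z_{0.005} = 2.576.
Revised power = Φ(δ − 2.576) + Φ(−δ − 2.576) = Φ(-0.477) + Φ(-4.674) = 0.3166 + 0.0000 = 0.3166.

Power ≈ 0.317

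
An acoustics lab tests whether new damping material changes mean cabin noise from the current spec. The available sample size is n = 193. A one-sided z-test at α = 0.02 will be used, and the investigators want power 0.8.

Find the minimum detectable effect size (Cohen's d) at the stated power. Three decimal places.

Required noncentrality: δ = z_{0.02} + z_{0.20} = 2.054 + 0.842 = 2.895.
δ = d·√n ⇒ d = δ/√n = 2.895/√193 = 0.2084.

d ≈ 0.208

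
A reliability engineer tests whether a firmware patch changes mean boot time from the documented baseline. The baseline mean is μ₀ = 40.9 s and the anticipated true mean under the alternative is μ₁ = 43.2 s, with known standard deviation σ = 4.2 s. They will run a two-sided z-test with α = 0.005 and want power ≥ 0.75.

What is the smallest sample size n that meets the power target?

n = 41

Standardized effect: d = |μ₁ − μ₀| / σ = |43.2 − 40.9| / 4.2 = 0.5476
For power 0.75 need Φ(δ − z_{0.0025}) = 0.75, so δ = z_{0.0025} + z_{0.25} = 2.807 + 0.674 = 3.482.
(For δ > 0 the lower-tail rejection region contributes negligibly to power, so the one-term inversion is standard.)
δ = d·√n ⇒ n = (δ/d)² = (3.482 / 0.5476)² = 40.42.
Rounding up, n = 41.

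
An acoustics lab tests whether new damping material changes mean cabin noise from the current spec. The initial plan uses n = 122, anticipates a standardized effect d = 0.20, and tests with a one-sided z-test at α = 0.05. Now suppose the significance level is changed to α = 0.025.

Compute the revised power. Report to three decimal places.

Power ≈ 0.598

δ = d·√n = 0.20 × √122 = 2.2091 (unchanged). New critical value: z_{0.025} = 1.960.
Revised power = P(Z > 1.960 − δ) = Φ(0.249) = 0.5984.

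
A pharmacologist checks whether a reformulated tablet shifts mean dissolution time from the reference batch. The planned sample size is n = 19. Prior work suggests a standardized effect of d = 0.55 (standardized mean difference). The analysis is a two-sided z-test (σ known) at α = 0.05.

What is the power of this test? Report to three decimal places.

Power ≈ 0.669

Noncentrality parameter: δ = d·√n = 0.55 × √19 = 2.3974
Two-sided α = 0.05 → critical value z_{0.025} = 1.960.
Power = Φ(δ − 1.960) + Φ(−δ − 1.960) = Φ(0.437) + Φ(-4.357) = 0.6691 + 0.0000 = 0.6691.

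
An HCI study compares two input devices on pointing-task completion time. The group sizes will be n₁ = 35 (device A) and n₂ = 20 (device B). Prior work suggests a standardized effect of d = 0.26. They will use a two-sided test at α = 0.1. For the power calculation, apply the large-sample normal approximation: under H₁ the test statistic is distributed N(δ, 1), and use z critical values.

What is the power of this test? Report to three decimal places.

Noncentrality parameter: δ = d / √(1/n₁ + 1/n₂) = 0.26 / √(1/35 + 1/20) = 0.9276
Two-sided α = 0.1 → critical value z_{0.05} = 1.645.
Power = Φ(δ − 1.645) + Φ(−δ − 1.645) = Φ(-0.717) + Φ(-2.572) = 0.2366 + 0.0050 = 0.2416.

Power ≈ 0.242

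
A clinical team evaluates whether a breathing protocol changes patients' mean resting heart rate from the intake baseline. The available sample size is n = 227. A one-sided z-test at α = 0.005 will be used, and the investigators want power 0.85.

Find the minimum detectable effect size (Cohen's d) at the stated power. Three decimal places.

d ≈ 0.240

Required noncentrality: δ = z_{0.005} + z_{0.15} = 2.576 + 1.036 = 3.612.
δ = d·√n ⇒ d = δ/√n = 3.612/√227 = 0.2398.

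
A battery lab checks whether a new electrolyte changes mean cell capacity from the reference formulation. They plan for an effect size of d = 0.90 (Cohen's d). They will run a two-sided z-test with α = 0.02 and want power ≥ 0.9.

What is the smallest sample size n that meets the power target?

For power 0.9 need Φ(δ − z_{0.01}) = 0.9, so δ = z_{0.01} + z_{0.10} = 2.326 + 1.282 = 3.608.
(For δ > 0 the lower-tail rejection region contributes negligibly to power, so the one-term inversion is standard.)
δ = d·√n ⇒ n = (δ/d)² = (3.608 / 0.90)² = 16.07.
Rounding up, n = 17.

n = 17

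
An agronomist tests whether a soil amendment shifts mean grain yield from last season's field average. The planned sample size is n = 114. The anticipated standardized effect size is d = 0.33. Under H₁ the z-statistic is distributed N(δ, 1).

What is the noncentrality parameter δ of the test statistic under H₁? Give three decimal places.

δ ≈ 3.523

The noncentrality parameter scales effect size by the design's sample-size factor: δ = d·√n = 0.33 × √114 = 3.5234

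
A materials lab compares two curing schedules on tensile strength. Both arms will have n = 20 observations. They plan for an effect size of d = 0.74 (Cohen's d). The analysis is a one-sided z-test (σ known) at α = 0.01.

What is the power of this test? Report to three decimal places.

Power ≈ 0.505

Noncentrality parameter: δ = d·√(n/2) = 0.74 × √(20/2) = 2.3401
One-sided α = 0.01 → critical value z_{0.01} = 2.326.
Power = P(Z > 2.326 − δ) = Φ(0.014) = 0.5055.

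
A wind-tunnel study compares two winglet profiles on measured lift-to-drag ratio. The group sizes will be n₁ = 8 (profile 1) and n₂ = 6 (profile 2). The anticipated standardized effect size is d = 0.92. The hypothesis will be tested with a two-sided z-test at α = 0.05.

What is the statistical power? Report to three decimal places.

Power ≈ 0.399

Noncentrality parameter: δ = d / √(1/n₁ + 1/n₂) = 0.92 / √(1/8 + 1/6) = 1.7035
Two-sided α = 0.05 → critical value z_{0.025} = 1.960.
Power = Φ(δ − 1.960) + Φ(−δ − 1.960) = Φ(-0.256) + Φ(-3.663) = 0.3988 + 0.0001 = 0.3989.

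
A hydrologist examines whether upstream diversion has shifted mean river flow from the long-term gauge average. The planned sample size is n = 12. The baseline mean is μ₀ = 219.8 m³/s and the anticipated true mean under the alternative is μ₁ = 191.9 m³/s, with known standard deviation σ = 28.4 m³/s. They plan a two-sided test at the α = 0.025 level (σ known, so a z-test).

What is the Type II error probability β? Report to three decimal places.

Standardized effect: d = |μ₁ − μ₀| / σ = |191.9 − 219.8| / 28.4 = 0.9824
Noncentrality parameter: δ = d·√n = 0.9824 × √12 = 3.4031
Two-sided α = 0.025 → critical value z_{0.0125} = 2.241.
Power = Φ(δ − 2.241) + Φ(−δ − 2.241) = Φ(1.162) + Φ(-5.645) = 0.8773 + 0.0000 = 0.8773.
Type II error: β = 1 − power = 1 − 0.8773 = 0.1227.

β ≈ 0.123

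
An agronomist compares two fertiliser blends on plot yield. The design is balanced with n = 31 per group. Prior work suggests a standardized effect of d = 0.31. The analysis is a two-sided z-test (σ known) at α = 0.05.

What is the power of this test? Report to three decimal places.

Power ≈ 0.231

Noncentrality parameter: δ = d·√(n/2) = 0.31 × √(31/2) = 1.2205
Two-sided α = 0.05 → critical value z_{0.025} = 1.960.
Power = Φ(δ − 1.960) + Φ(−δ − 1.960) = Φ(-0.739) + Φ(-3.180) = 0.2298 + 0.0007 = 0.2305.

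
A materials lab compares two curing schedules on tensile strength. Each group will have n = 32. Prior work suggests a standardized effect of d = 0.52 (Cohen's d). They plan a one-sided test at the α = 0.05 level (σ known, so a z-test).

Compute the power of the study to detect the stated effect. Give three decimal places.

Noncentrality parameter: δ = d·√(n/2) = 0.52 × √(32/2) = 2.0800
Critical value for a one-sided test at α = 0.05: z_α = 1.645.
Power = Φ(δ − 1.645) = Φ(0.435) = 0.6683.

Power ≈ 0.668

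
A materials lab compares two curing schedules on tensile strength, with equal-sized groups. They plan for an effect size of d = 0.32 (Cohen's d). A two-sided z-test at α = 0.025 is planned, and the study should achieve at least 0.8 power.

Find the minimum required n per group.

For power 0.8 need Φ(δ − z_{0.0125}) = 0.8, so δ = z_{0.0125} + z_{0.20} = 2.241 + 0.842 = 3.083.
(For δ > 0 the lower-tail rejection region contributes negligibly to power, so the one-term inversion is standard.)
δ = d·√(n/2) ⇒ n = 2(δ/d)² = 2 × (3.083 / 0.32)² = 185.65.
Round up to the next whole unit.

n = 186 per group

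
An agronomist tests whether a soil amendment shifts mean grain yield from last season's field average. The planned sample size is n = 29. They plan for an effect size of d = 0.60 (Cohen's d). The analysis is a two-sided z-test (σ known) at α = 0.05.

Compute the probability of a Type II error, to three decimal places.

Noncentrality parameter: δ = d·√n = 0.60 × √29 = 3.2311
Two-sided α = 0.05 → critical value z_{0.025} = 1.960.
Power = Φ(δ − 1.960) + Φ(−δ − 1.960) = Φ(1.271) + Φ(-5.191) = 0.8982 + 0.0000 = 0.8982.
Type II error: β = 1 − power = 1 − 0.8982 = 0.1018.

β ≈ 0.102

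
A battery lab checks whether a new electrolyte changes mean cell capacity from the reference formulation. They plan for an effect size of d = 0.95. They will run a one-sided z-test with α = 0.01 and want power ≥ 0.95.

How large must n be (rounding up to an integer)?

n = 18

Set Φ(δ − 2.326) = 0.95; then δ − 2.326 = Φ⁻¹(0.95) = 1.645, giving δ = 3.971.
δ = d·√n ⇒ n = (δ/d)² = (3.971 / 0.95)² = 17.47.
Round up to the next whole unit.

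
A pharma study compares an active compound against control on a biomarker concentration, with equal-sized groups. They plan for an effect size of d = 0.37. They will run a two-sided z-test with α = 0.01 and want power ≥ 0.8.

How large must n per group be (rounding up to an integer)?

Set Φ(δ − 2.576) = 0.8; then δ − 2.576 = Φ⁻¹(0.8) = 0.842, giving δ = 3.417.
(Ignoring the negligible lower-tail rejection probability gives the usual closed-form inversion.)
δ = d·√(n/2) ⇒ n = 2(δ/d)² = 2 × (3.417 / 0.37)² = 170.62.
Round up to the next whole unit.

n = 171 per group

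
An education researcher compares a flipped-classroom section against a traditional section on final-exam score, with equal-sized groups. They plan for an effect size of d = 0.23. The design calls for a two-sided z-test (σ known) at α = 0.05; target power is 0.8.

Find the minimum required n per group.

n = 297 per group

Set Φ(δ − 1.960) = 0.8; then δ − 1.960 = Φ⁻¹(0.8) = 0.842, giving δ = 2.802.
(Ignoring the negligible lower-tail rejection probability gives the usual closed-form inversion.)
δ = d·√(n/2) ⇒ n = 2(δ/d)² = 2 × (2.802 / 0.23)² = 296.74.
Rounding up, n = 297 per group.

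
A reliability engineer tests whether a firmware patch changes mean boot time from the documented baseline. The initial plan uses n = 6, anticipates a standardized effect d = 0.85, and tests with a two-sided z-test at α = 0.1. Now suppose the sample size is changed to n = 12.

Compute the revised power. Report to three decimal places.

Power ≈ 0.903

With n = 12: δ = d·√n = 0.85 × √12 = 2.9445. Critical value z_{0.05} = 1.645.
Revised power = Φ(δ − 1.645) + Φ(−δ − 1.645) = Φ(1.300) + Φ(-4.589) = 0.9031 + 0.0000 = 0.9031.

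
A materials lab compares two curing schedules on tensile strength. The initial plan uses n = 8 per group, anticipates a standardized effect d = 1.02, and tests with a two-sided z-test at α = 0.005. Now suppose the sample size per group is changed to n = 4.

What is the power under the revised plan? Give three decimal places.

Power ≈ 0.086

With n = 4 per group: δ = d·√(n/2) = 1.02 × √(4/2) = 1.4425. Critical value z_{0.0025} = 2.807.
Revised power = Φ(δ − 2.807) + Φ(−δ − 2.807) = Φ(-1.365) + Φ(-4.250) = 0.0862 + 0.0000 = 0.0862.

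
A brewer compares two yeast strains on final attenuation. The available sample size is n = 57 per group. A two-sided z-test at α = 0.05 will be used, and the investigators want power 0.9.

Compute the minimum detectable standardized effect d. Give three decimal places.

Required noncentrality: δ = z_{0.025} + z_{0.10} = 1.960 + 1.282 = 3.242.
(The second rejection-region term Φ(−δ − z_{α/2}) is negligible and dropped.)
δ = d·√(n/2) ⇒ d = δ/√(n/2) = 3.242/√(57/2) = 0.6072.

d ≈ 0.607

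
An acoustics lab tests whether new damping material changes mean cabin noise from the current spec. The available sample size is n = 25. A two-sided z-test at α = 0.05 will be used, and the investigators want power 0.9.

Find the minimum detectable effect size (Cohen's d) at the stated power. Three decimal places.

d ≈ 0.648

Need Φ(δ − 1.960) = 0.9, so δ = 1.960 + 1.282 = 3.242.
(Lower-tail contribution to power is negligible for δ > 0.)
δ = d·√n ⇒ d = δ/√n = 3.242/√25 = 0.6483.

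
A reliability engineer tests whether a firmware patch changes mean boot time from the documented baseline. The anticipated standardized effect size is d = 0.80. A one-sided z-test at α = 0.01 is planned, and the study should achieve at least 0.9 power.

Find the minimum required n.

n = 21

For power 0.9 need Φ(δ − z_{0.01}) = 0.9, so δ = z_{0.01} + z_{0.10} = 2.326 + 1.282 = 3.608.
δ = d·√n ⇒ n = (δ/d)² = (3.608 / 0.80)² = 20.34.
Rounding up, n = 21.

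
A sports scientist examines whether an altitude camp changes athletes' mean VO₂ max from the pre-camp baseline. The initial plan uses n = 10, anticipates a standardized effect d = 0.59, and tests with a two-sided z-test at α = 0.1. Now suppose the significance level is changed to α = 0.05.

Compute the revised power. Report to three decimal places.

Power ≈ 0.463

δ = d·√n = 0.59 × √10 = 1.8657 (unchanged). New critical value: z_{0.025} = 1.960.
Revised power = Φ(δ − 1.960) + Φ(−δ − 1.960) = Φ(-0.094) + Φ(-3.826) = 0.4625 + 0.0001 = 0.4625.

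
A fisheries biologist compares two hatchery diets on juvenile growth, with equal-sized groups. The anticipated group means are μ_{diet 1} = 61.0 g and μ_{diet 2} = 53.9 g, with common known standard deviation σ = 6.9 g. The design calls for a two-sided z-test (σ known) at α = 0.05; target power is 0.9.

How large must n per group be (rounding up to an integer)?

Standardized effect: d = |μ_{diet 1} − μ_{diet 2}| / σ = |61.0 − 53.9| / 6.9 = 1.0290
Set Φ(δ − 1.960) = 0.9; then δ − 1.960 = Φ⁻¹(0.9) = 1.282, giving δ = 3.242.
(For δ > 0 the lower-tail rejection region contributes negligibly to power, so the one-term inversion is standard.)
δ = d·√(n/2) ⇒ n = 2(δ/d)² = 2 × (3.242 / 1.0290)² = 19.85.
Rounding up, n = 20 per group.

n = 20 per group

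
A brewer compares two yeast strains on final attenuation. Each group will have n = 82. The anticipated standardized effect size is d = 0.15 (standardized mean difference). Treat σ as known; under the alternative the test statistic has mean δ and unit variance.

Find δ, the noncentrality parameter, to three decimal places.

The noncentrality parameter scales effect size by the design's sample-size factor: δ = d·√(n/2) = 0.15 × √(82/2) = 0.9605

δ ≈ 0.960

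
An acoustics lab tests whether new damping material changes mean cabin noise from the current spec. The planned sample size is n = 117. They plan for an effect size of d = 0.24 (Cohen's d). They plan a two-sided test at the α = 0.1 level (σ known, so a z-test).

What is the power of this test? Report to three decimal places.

Noncentrality parameter: δ = d·√n = 0.24 × √117 = 2.5960
Two-sided α = 0.1 → critical value z_{0.05} = 1.645.
Power = Φ(δ − 1.645) + Φ(−δ − 1.645) = Φ(0.951) + Φ(-4.241) = 0.8292 + 0.0000 = 0.8292.

Power ≈ 0.829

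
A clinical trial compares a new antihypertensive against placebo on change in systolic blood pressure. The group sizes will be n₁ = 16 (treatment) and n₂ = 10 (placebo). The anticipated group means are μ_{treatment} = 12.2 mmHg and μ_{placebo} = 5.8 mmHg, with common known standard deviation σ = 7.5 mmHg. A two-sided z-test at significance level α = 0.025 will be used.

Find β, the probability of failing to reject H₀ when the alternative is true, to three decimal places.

β ≈ 0.550

Standardized effect: d = |μ_{treatment} − μ_{placebo}| / σ = |12.2 − 5.8| / 7.5 = 0.8533
Noncentrality parameter: λ = d / √(1/n₁ + 1/n₂) = 0.8533 / √(1/16 + 1/10) = 2.1169
Two-sided α = 0.025 → critical value z_{0.0125} = 2.241.
Power = Φ(λ − 2.241) + Φ(−λ − 2.241) = Φ(-0.125) + Φ(-4.358) = 0.4504 + 0.0000 = 0.4504.
Type II error: β = 1 − power = 1 − 0.4504 = 0.5496.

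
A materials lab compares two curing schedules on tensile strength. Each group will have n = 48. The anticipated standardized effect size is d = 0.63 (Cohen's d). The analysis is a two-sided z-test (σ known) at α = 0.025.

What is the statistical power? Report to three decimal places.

Power ≈ 0.801

Noncentrality parameter: δ = d·√(n/2) = 0.63 × √(48/2) = 3.0864
Two-sided α = 0.025 → critical value z_{0.0125} = 2.241.
Power = Φ(δ − 2.241) + Φ(−δ − 2.241) = Φ(0.845) + Φ(-5.328) = 0.8009 + 0.0000 = 0.8009.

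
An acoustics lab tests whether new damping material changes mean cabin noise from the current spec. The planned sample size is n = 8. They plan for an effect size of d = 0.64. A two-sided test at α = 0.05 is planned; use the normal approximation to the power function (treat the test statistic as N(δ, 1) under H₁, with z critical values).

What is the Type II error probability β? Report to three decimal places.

Noncentrality parameter: δ = d·√n = 0.64 × √8 = 1.8102
Critical value for a two-sided test at α = 0.05: z_{α/2} = 1.960.
Power = Φ(δ − 1.960) + Φ(−δ − 1.960) = Φ(-0.150) + Φ(-3.770) = 0.4405 + 0.0001 = 0.4406.
Type II error: β = 1 − power = 1 − 0.4406 = 0.5594.

β ≈ 0.559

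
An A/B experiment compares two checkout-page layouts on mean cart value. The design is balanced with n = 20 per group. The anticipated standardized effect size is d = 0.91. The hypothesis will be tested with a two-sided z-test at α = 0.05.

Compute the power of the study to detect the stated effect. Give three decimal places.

Power ≈ 0.821

Noncentrality parameter: δ = d·√(n/2) = 0.91 × √(20/2) = 2.8777
Two-sided α = 0.05 → critical value z_{0.025} = 1.960.
Power = Φ(δ − 1.960) + Φ(−δ − 1.960) = Φ(0.918) + Φ(-4.838) = 0.8206 + 0.0000 = 0.8206.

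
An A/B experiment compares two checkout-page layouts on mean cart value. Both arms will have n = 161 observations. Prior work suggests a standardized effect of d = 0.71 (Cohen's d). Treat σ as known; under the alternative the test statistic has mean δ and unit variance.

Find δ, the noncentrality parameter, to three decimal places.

δ ≈ 6.370

δ = d·√(n/2) = 0.71 × √(161/2) = 6.3702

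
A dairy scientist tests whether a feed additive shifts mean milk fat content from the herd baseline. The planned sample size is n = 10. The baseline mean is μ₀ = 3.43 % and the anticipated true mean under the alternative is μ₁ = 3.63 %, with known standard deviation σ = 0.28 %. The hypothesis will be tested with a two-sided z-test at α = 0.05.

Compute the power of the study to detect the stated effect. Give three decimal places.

Standardized effect: d = |μ₁ − μ₀| / σ = |3.63 − 3.43| / 0.28 = 0.7143
Noncentrality parameter: δ = d·√n = 0.7143 × √10 = 2.2588
Two-sided α = 0.05 → critical value z_{0.025} = 1.960.
Power = Φ(δ − 1.960) + Φ(−δ − 1.960) = Φ(0.299) + Φ(-4.219) = 0.6175 + 0.0000 = 0.6175.

Power ≈ 0.617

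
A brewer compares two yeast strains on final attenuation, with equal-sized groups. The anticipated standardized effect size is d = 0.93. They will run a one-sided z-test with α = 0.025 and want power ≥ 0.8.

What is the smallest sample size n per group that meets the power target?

For power 0.8 need Φ(δ − z_{0.025}) = 0.8, so δ = z_{0.025} + z_{0.20} = 1.960 + 0.842 = 2.802.
δ = d·√(n/2) ⇒ n = 2(δ/d)² = 2 × (2.802 / 0.93)² = 18.15.
Rounding up, n = 19 per group.

n = 19 per group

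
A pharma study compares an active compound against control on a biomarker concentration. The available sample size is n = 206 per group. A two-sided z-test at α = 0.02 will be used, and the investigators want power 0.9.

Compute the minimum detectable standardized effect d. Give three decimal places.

Need Φ(δ − 2.326) = 0.9, so δ = 2.326 + 1.282 = 3.608.
(The second rejection-region term Φ(−δ − z_{α/2}) is negligible and dropped.)
δ = d·√(n/2) ⇒ d = δ/√(n/2) = 3.608/√(206/2) = 0.3555.

d ≈ 0.355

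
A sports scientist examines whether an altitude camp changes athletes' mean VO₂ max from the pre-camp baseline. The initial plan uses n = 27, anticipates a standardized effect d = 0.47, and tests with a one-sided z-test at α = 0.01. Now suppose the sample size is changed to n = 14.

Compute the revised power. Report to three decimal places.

Power ≈ 0.285

With n = 14: δ = d·√n = 0.47 × √14 = 1.7586. Critical value z_{0.01} = 2.326.
Revised power = Φ(δ − 2.326) = Φ(-0.568) = 0.2851.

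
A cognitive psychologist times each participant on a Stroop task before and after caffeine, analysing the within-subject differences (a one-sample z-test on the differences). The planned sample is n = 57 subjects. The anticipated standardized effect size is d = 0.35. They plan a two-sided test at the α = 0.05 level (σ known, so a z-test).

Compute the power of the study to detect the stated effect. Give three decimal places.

Noncentrality parameter: λ = d·√n = 0.35 × √57 = 2.6424
Two-sided α = 0.05 → critical value z_{0.025} = 1.960.
Power = Φ(λ − 1.960) + Φ(−λ − 1.960) = Φ(0.682) + Φ(-4.602) = 0.7525 + 0.0000 = 0.7525.

Power ≈ 0.753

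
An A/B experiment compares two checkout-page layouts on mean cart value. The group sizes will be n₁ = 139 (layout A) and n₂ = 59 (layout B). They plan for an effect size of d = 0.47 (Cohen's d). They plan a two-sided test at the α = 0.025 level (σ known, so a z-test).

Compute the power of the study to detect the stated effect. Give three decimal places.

Power ≈ 0.783

Noncentrality parameter: δ = d / √(1/n₁ + 1/n₂) = 0.47 / √(1/139 + 1/59) = 3.0248
Critical value for a two-sided test at α = 0.025: z_{α/2} = 2.241.
Power = Φ(δ − 2.241) + Φ(−δ − 2.241) = Φ(0.783) + Φ(-5.266) = 0.7833 + 0.0000 = 0.7833.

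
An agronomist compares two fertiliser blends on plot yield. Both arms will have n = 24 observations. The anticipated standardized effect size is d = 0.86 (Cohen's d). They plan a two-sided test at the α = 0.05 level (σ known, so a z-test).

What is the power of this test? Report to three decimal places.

Noncentrality parameter: δ = d·√(n/2) = 0.86 × √(24/2) = 2.9791
Two-sided α = 0.05 → critical value z_{0.025} = 1.960.
Power = Φ(δ − 1.960) + Φ(−δ − 1.960) = Φ(1.019) + Φ(-4.939) = 0.8459 + 0.0000 = 0.8459.

Power ≈ 0.846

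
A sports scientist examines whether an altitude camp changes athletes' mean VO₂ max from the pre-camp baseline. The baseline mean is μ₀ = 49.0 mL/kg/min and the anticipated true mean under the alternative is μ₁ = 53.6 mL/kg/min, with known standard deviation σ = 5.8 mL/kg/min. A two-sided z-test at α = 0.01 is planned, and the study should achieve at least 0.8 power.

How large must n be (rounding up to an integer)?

n = 19

Standardized effect: d = |μ₁ − μ₀| / σ = |53.6 − 49.0| / 5.8 = 0.7931
For power 0.8 need Φ(δ − z_{0.005}) = 0.8, so δ = z_{0.005} + z_{0.20} = 2.576 + 0.842 = 3.417.
(For δ > 0 the lower-tail rejection region contributes negligibly to power, so the one-term inversion is standard.)
δ = d·√n ⇒ n = (δ/d)² = (3.417 / 0.7931)² = 18.57.
Round up to the next whole unit.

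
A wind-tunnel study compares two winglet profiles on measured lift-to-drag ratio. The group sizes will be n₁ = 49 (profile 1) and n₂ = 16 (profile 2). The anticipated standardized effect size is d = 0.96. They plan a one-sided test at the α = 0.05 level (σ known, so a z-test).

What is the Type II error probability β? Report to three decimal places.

β ≈ 0.046

Noncentrality parameter: δ = d / √(1/n₁ + 1/n₂) = 0.96 / √(1/49 + 1/16) = 3.3341
One-sided α = 0.05 → critical value z_{0.05} = 1.645.
Power = Φ(δ − 1.645) = Φ(1.689) = 0.9544.
Type II error: β = 1 − power = 1 − 0.9544 = 0.0456.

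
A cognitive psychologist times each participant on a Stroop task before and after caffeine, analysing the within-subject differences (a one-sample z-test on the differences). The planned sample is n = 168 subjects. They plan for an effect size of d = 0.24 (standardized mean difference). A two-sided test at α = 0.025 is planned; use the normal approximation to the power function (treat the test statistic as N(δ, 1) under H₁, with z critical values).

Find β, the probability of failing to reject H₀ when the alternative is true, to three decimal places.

Noncentrality parameter: δ = d·√n = 0.24 × √168 = 3.1108
Two-sided α = 0.025 → critical value z_{0.0125} = 2.241.
Power = Φ(δ − 2.241) + Φ(−δ − 2.241) = Φ(0.869) + Φ(-5.352) = 0.8077 + 0.0000 = 0.8077.
Type II error: β = 1 − power = 1 − 0.8077 = 0.1923.

β ≈ 0.192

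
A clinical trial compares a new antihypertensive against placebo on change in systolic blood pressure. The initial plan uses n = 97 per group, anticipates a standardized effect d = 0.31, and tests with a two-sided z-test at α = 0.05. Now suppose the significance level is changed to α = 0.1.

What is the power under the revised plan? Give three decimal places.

Power ≈ 0.696

δ = d·√(n/2) = 0.31 × √(97/2) = 2.1589 (unchanged). New critical value: z_{0.05} = 1.645.
Revised power = Φ(δ − 1.645) + Φ(−δ − 1.645) = Φ(0.514) + Φ(-3.804) = 0.6964 + 0.0001 = 0.6965.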